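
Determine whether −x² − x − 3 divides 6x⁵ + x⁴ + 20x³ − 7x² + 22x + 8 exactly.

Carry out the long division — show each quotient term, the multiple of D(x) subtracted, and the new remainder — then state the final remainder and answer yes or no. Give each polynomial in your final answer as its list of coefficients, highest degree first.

Step 1: lead(6x⁵ + x⁴ + 20x³ − 7x² + 22x + 8) ÷ lead(D) = 6x⁵ ÷ −x² = −6x³. Subtract (−6x³)·D = 6x⁵ + 6x⁴ + 18x³. Remainder: −5x⁴ + 2x³ − 7x² + 22x + 8.
Step 2: lead(−5x⁴ + 2x³ − 7x² + 22x + 8) ÷ lead(D) = −5x⁴ ÷ −x² = 5x². Subtract (5x²)·D = −5x⁴ − 5x³ − 15x². Remainder: 7x³ + 8x² + 22x + 8.
Step 3: lead(7x³ + 8x² + 22x + 8) ÷ lead(D) = 7x³ ÷ −x² = −7x. Subtract (−7x)·D = 7x³ + 7x² + 21x. Remainder: x² + x + 8.
Step 4: lead(x² + x + 8) ÷ lead(D) = x² ÷ −x² = −1. Subtract (−1)·D = x² + x + 3. Remainder: 5.

R = [5], so D(x) is not a factor of P(x). no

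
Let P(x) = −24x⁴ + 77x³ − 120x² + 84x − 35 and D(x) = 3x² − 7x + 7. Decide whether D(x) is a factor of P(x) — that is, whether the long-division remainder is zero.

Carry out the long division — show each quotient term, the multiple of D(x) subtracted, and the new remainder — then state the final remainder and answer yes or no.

Step 1: lead(−24x⁴ + 77x³ − 120x² + 84x − 35) ÷ lead(D) = −24x⁴ ÷ 3x² = −8x². Subtract (−8x²)·D = −24x⁴ + 56x³ − 56x². Remainder: 21x³ − 64x² + 84x − 35.
Step 2: lead(21x³ − 64x² + 84x − 35) ÷ lead(D) = 21x³ ÷ 3x² = 7x. Subtract (7x)·D = 21x³ − 49x² + 49x. Remainder: −15x² + 35x − 35.
Step 3: lead(−15x² + 35x − 35) ÷ lead(D) = −15x² ÷ 3x² = −5. Subtract (−5)·D = −15x² + 35x − 35. Remainder: 0.

R(x) = 0, so D(x) is a factor of P(x). yes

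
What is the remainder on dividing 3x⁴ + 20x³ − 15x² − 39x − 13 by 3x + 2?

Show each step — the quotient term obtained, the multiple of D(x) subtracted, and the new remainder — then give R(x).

R(x) = 1

Step 1: lead(3x⁴ + 20x³ − 15x² − 39x − 13) ÷ lead(D) = 3x⁴ ÷ 3x = x³. Subtract (x³)·D = 3x⁴ + 2x³. Remainder: 18x³ − 15x² − 39x − 13.
Step 2: lead(18x³ − 15x² − 39x − 13) ÷ lead(D) = 18x³ ÷ 3x = 6x². Subtract (6x²)·D = 18x³ + 12x². Remainder: −27x² − 39x − 13.
Step 3: lead(−27x² − 39x − 13) ÷ lead(D) = −27x² ÷ 3x = −9x. Subtract (−9x)·D = −27x² − 18x. Remainder: −21x − 13.
Step 4: lead(−21x − 13) ÷ lead(D) = −21x ÷ 3x = −7. Subtract (−7)·D = −21x − 14. Remainder: 1.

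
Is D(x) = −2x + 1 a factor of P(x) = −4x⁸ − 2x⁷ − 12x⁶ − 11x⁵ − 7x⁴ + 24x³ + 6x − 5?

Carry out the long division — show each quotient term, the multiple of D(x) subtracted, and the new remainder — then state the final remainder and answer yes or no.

Step 1: lead(−4x⁸ − 2x⁷ − 12x⁶ − 11x⁵ − 7x⁴ + 24x³ + 6x − 5) ÷ lead(D) = −4x⁸ ÷ −2x = 2x⁷. Subtract (2x⁷)·D = −4x⁸ + 2x⁷. Remainder: −4x⁷ − 12x⁶ − 11x⁵ − 7x⁴ + 24x³ + 6x − 5.
Step 2: lead(−4x⁷ − 12x⁶ − 11x⁵ − 7x⁴ + 24x³ + 6x − 5) ÷ lead(D) = −4x⁷ ÷ −2x = 2x⁶. Subtract (2x⁶)·D = −4x⁷ + 2x⁶. Remainder: −14x⁶ − 11x⁵ − 7x⁴ + 24x³ + 6x − 5.
Step 3: lead(−14x⁶ − 11x⁵ − 7x⁴ + 24x³ + 6x − 5) ÷ lead(D) = −14x⁶ ÷ −2x = 7x⁵. Subtract (7x⁵)·D = −14x⁶ + 7x⁵. Remainder: −18x⁵ − 7x⁴ + 24x³ + 6x − 5.
Step 4: lead(−18x⁵ − 7x⁴ + 24x³ + 6x − 5) ÷ lead(D) = −18x⁵ ÷ −2x = 9x⁴. Subtract (9x⁴)·D = −18x⁵ + 9x⁴. Remainder: −16x⁴ + 24x³ + 6x − 5.
Step 5: lead(−16x⁴ + 24x³ + 6x − 5) ÷ lead(D) = −16x⁴ ÷ −2x = 8x³. Subtract (8x³)·D = −16x⁴ + 8x³. Remainder: 16x³ + 6x − 5.
Step 6: lead(16x³ + 6x − 5) ÷ lead(D) = 16x³ ÷ −2x = −8x². Subtract (−8x²)·D = 16x³ − 8x². Remainder: 8x² + 6x − 5.
Step 7: lead(8x² + 6x − 5) ÷ lead(D) = 8x² ÷ −2x = −4x. Subtract (−4x)·D = 8x² − 4x. Remainder: 10x − 5.
Step 8: lead(10x − 5) ÷ lead(D) = 10x ÷ −2x = −5. Subtract (−5)·D = 10x − 5. Remainder: 0.

R(x) = 0, so D(x) is a factor of P(x). yes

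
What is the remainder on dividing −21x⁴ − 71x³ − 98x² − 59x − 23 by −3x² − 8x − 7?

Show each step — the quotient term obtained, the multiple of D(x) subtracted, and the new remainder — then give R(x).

R(x) = −2

Step 1: lead(−21x⁴ − 71x³ − 98x² − 59x − 23) ÷ lead(D) = −21x⁴ ÷ −3x² = 7x². Subtract (7x²)·D = −21x⁴ − 56x³ − 49x². Remainder: −15x³ − 49x² − 59x − 23.
Step 2: lead(−15x³ − 49x² − 59x − 23) ÷ lead(D) = −15x³ ÷ −3x² = 5x. Subtract (5x)·D = −15x³ − 40x² − 35x. Remainder: −9x² − 24x − 23.
Step 3: lead(−9x² − 24x − 23) ÷ lead(D) = −9x² ÷ −3x² = 3. Subtract (3)·D = −9x² − 24x − 21. Remainder: −2.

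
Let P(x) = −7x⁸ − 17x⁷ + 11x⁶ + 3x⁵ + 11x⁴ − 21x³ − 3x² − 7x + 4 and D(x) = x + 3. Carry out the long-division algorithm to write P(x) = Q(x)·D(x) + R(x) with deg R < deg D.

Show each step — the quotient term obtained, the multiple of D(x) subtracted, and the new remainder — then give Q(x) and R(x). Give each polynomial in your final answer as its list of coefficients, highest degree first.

Step 1: lead(−7x⁸ − 17x⁷ + 11x⁶ + 3x⁵ + 11x⁴ − 21x³ − 3x² − 7x + 4) ÷ lead(D) = −7x⁸ ÷ x = −7x⁷. Subtract (−7x⁷)·D = −7x⁸ − 21x⁷. Remainder: 4x⁷ + 11x⁶ + 3x⁵ + 11x⁴ − 21x³ − 3x² − 7x + 4.
Step 2: lead(4x⁷ + 11x⁶ + 3x⁵ + 11x⁴ − 21x³ − 3x² − 7x + 4) ÷ lead(D) = 4x⁷ ÷ x = 4x⁶. Subtract (4x⁶)·D = 4x⁷ + 12x⁶. Remainder: −x⁶ + 3x⁵ + 11x⁴ − 21x³ − 3x² − 7x + 4.
Step 3: lead(−x⁶ + 3x⁵ + 11x⁴ − 21x³ − 3x² − 7x + 4) ÷ lead(D) = −x⁶ ÷ x = −x⁵. Subtract (−x⁵)·D = −x⁶ − 3x⁵. Remainder: 6x⁵ + 11x⁴ − 21x³ − 3x² − 7x + 4.
Step 4: lead(6x⁵ + 11x⁴ − 21x³ − 3x² − 7x + 4) ÷ lead(D) = 6x⁵ ÷ x = 6x⁴. Subtract (6x⁴)·D = 6x⁵ + 18x⁴. Remainder: −7x⁴ − 21x³ − 3x² − 7x + 4.
Step 5: lead(−7x⁴ − 21x³ − 3x² − 7x + 4) ÷ lead(D) = −7x⁴ ÷ x = −7x³. Subtract (−7x³)·D = −7x⁴ − 21x³. Remainder: −3x² − 7x + 4.
Step 6: lead(−3x² − 7x + 4) ÷ lead(D) = −3x² ÷ x = −3x. Subtract (−3x)·D = −3x² − 9x. Remainder: 2x + 4.
Step 7: lead(2x + 4) ÷ lead(D) = 2x ÷ x = 2. Subtract (2)·D = 2x + 6. Remainder: −2.

Q = [-7, 4, -1, 6, -7, 0, -3, 2]; R = [-2]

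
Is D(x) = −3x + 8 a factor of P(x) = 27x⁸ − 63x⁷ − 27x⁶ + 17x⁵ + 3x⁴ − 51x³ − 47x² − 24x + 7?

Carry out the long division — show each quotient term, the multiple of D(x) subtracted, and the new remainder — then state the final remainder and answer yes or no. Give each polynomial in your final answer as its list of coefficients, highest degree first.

Step 1: lead(27x⁸ − 63x⁷ − 27x⁶ + 17x⁵ + 3x⁴ − 51x³ − 47x² − 24x + 7) ÷ lead(D) = 27x⁸ ÷ −3x = −9x⁷. Subtract (−9x⁷)·D = 27x⁸ − 72x⁷. Remainder: 9x⁷ − 27x⁶ + 17x⁵ + 3x⁴ − 51x³ − 47x² − 24x + 7.
Step 2: lead(9x⁷ − 27x⁶ + 17x⁵ + 3x⁴ − 51x³ − 47x² − 24x + 7) ÷ lead(D) = 9x⁷ ÷ −3x = −3x⁶. Subtract (−3x⁶)·D = 9x⁷ − 24x⁶. Remainder: −3x⁶ + 17x⁵ + 3x⁴ − 51x³ − 47x² − 24x + 7.
Step 3: lead(−3x⁶ + 17x⁵ + 3x⁴ − 51x³ − 47x² − 24x + 7) ÷ lead(D) = −3x⁶ ÷ −3x = x⁵. Subtract (x⁵)·D = −3x⁶ + 8x⁵. Remainder: 9x⁵ + 3x⁴ − 51x³ − 47x² − 24x + 7.
Step 4: lead(9x⁵ + 3x⁴ − 51x³ − 47x² − 24x + 7) ÷ lead(D) = 9x⁵ ÷ −3x = −3x⁴. Subtract (−3x⁴)·D = 9x⁵ − 24x⁴. Remainder: 27x⁴ − 51x³ − 47x² − 24x + 7.
Step 5: lead(27x⁴ − 51x³ − 47x² − 24x + 7) ÷ lead(D) = 27x⁴ ÷ −3x = −9x³. Subtract (−9x³)·D = 27x⁴ − 72x³. Remainder: 21x³ − 47x² − 24x + 7.
Step 6: lead(21x³ − 47x² − 24x + 7) ÷ lead(D) = 21x³ ÷ −3x = −7x². Subtract (−7x²)·D = 21x³ − 56x². Remainder: 9x² − 24x + 7.
Step 7: lead(9x² − 24x + 7) ÷ lead(D) = 9x² ÷ −3x = −3x. Subtract (−3x)·D = 9x² − 24x. Remainder: 7.

R = [7], so D(x) is not a factor of P(x). no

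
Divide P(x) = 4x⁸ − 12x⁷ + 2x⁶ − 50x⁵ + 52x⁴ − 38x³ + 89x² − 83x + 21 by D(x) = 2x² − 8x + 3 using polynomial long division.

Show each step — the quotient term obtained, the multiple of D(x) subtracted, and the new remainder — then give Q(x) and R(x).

Step 1: lead(4x⁸ − 12x⁷ + 2x⁶ − 50x⁵ + 52x⁴ − 38x³ + 89x² − 83x + 21) ÷ lead(D) = 4x⁸ ÷ 2x² = 2x⁶. Subtract (2x⁶)·D = 4x⁸ − 16x⁷ + 6x⁶. Remainder: 4x⁷ − 4x⁶ − 50x⁵ + 52x⁴ − 38x³ + 89x² − 83x + 21.
Step 2: lead(4x⁷ − 4x⁶ − 50x⁵ + 52x⁴ − 38x³ + 89x² − 83x + 21) ÷ lead(D) = 4x⁷ ÷ 2x² = 2x⁵. Subtract (2x⁵)·D = 4x⁷ − 16x⁶ + 6x⁵. Remainder: 12x⁶ − 56x⁵ + 52x⁴ − 38x³ + 89x² − 83x + 21.
Step 3: lead(12x⁶ − 56x⁵ + 52x⁴ − 38x³ + 89x² − 83x + 21) ÷ lead(D) = 12x⁶ ÷ 2x² = 6x⁴. Subtract (6x⁴)·D = 12x⁶ − 48x⁵ + 18x⁴. Remainder: −8x⁵ + 34x⁴ − 38x³ + 89x² − 83x + 21.
Step 4: lead(−8x⁵ + 34x⁴ − 38x³ + 89x² − 83x + 21) ÷ lead(D) = −8x⁵ ÷ 2x² = −4x³. Subtract (−4x³)·D = −8x⁵ + 32x⁴ − 12x³. Remainder: 2x⁴ − 26x³ + 89x² − 83x + 21.
Step 5: lead(2x⁴ − 26x³ + 89x² − 83x + 21) ÷ lead(D) = 2x⁴ ÷ 2x² = x². Subtract (x²)·D = 2x⁴ − 8x³ + 3x². Remainder: −18x³ + 86x² − 83x + 21.
Step 6: lead(−18x³ + 86x² − 83x + 21) ÷ lead(D) = −18x³ ÷ 2x² = −9x. Subtract (−9x)·D = −18x³ + 72x² − 27x. Remainder: 14x² − 56x + 21.
Step 7: lead(14x² − 56x + 21) ÷ lead(D) = 14x² ÷ 2x² = 7. Subtract (7)·D = 14x² − 56x + 21. Remainder: 0.

Q(x) = 2x⁶ + 2x⁵ + 6x⁴ − 4x³ + x² − 9x + 7; R(x) = 0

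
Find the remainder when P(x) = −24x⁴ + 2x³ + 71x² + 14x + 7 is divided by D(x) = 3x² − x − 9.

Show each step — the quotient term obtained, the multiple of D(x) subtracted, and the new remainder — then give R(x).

Step 1: lead(−24x⁴ + 2x³ + 71x² + 14x + 7) ÷ lead(D) = −24x⁴ ÷ 3x² = −8x². Subtract (−8x²)·D = −24x⁴ + 8x³ + 72x². Remainder: −6x³ − x² + 14x + 7.
Step 2: lead(−6x³ − x² + 14x + 7) ÷ lead(D) = −6x³ ÷ 3x² = −2x. Subtract (−2x)·D = −6x³ + 2x² + 18x. Remainder: −3x² − 4x + 7.
Step 3: lead(−3x² − 4x + 7) ÷ lead(D) = −3x² ÷ 3x² = −1. Subtract (−1)·D = −3x² + x + 9. Remainder: −5x − 2.

R(x) = −5x − 2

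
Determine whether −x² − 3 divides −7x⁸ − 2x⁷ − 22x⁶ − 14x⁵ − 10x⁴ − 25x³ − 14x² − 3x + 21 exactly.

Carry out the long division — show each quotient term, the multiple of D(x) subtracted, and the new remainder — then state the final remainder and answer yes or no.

R(x) = 0, so D(x) is a factor of P(x). yes

Step 1: lead(−7x⁸ − 2x⁷ − 22x⁶ − 14x⁵ − 10x⁴ − 25x³ − 14x² − 3x + 21) ÷ lead(D) = −7x⁸ ÷ −x² = 7x⁶. Subtract (7x⁶)·D = −7x⁸ − 21x⁶. Remainder: −2x⁷ − x⁶ − 14x⁵ − 10x⁴ − 25x³ − 14x² − 3x + 21.
Step 2: lead(−2x⁷ − x⁶ − 14x⁵ − 10x⁴ − 25x³ − 14x² − 3x + 21) ÷ lead(D) = −2x⁷ ÷ −x² = 2x⁵. Subtract (2x⁵)·D = −2x⁷ − 6x⁵. Remainder: −x⁶ − 8x⁵ − 10x⁴ − 25x³ − 14x² − 3x + 21.
Step 3: lead(−x⁶ − 8x⁵ − 10x⁴ − 25x³ − 14x² − 3x + 21) ÷ lead(D) = −x⁶ ÷ −x² = x⁴. Subtract (x⁴)·D = −x⁶ − 3x⁴. Remainder: −8x⁵ − 7x⁴ − 25x³ − 14x² − 3x + 21.
Step 4: lead(−8x⁵ − 7x⁴ − 25x³ − 14x² − 3x + 21) ÷ lead(D) = −8x⁵ ÷ −x² = 8x³. Subtract (8x³)·D = −8x⁵ − 24x³. Remainder: −7x⁴ − x³ − 14x² − 3x + 21.
Step 5: lead(−7x⁴ − x³ − 14x² − 3x + 21) ÷ lead(D) = −7x⁴ ÷ −x² = 7x². Subtract (7x²)·D = −7x⁴ − 21x². Remainder: −x³ + 7x² − 3x + 21.
Step 6: lead(−x³ + 7x² − 3x + 21) ÷ lead(D) = −x³ ÷ −x² = x. Subtract (x)·D = −x³ − 3x. Remainder: 7x² + 21.
Step 7: lead(7x² + 21) ÷ lead(D) = 7x² ÷ −x² = −7. Subtract (−7)·D = 7x² + 21. Remainder: 0.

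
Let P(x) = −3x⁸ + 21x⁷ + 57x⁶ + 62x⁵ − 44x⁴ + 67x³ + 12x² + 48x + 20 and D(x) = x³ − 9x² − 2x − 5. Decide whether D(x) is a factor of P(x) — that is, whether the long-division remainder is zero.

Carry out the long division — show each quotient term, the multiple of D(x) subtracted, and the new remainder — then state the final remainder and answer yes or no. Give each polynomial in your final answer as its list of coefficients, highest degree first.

Step 1: lead(−3x⁸ + 21x⁷ + 57x⁶ + 62x⁵ − 44x⁴ + 67x³ + 12x² + 48x + 20) ÷ lead(D) = −3x⁸ ÷ x³ = −3x⁵. Subtract (−3x⁵)·D = −3x⁸ + 27x⁷ + 6x⁶ + 15x⁵. Remainder: −6x⁷ + 51x⁶ + 47x⁵ − 44x⁴ + 67x³ + 12x² + 48x + 20.
Step 2: lead(−6x⁷ + 51x⁶ + 47x⁵ − 44x⁴ + 67x³ + 12x² + 48x + 20) ÷ lead(D) = −6x⁷ ÷ x³ = −6x⁴. Subtract (−6x⁴)·D = −6x⁷ + 54x⁶ + 12x⁵ + 30x⁴. Remainder: −3x⁶ + 35x⁵ − 74x⁴ + 67x³ + 12x² + 48x + 20.
Step 3: lead(−3x⁶ + 35x⁵ − 74x⁴ + 67x³ + 12x² + 48x + 20) ÷ lead(D) = −3x⁶ ÷ x³ = −3x³. Subtract (−3x³)·D = −3x⁶ + 27x⁵ + 6x⁴ + 15x³. Remainder: 8x⁵ − 80x⁴ + 52x³ + 12x² + 48x + 20.
Step 4: lead(8x⁵ − 80x⁴ + 52x³ + 12x² + 48x + 20) ÷ lead(D) = 8x⁵ ÷ x³ = 8x². Subtract (8x²)·D = 8x⁵ − 72x⁴ − 16x³ − 40x². Remainder: −8x⁴ + 68x³ + 52x² + 48x + 20.
Step 5: lead(−8x⁴ + 68x³ + 52x² + 48x + 20) ÷ lead(D) = −8x⁴ ÷ x³ = −8x. Subtract (−8x)·D = −8x⁴ + 72x³ + 16x² + 40x. Remainder: −4x³ + 36x² + 8x + 20.
Step 6: lead(−4x³ + 36x² + 8x + 20) ÷ lead(D) = −4x³ ÷ x³ = −4. Subtract (−4)·D = −4x³ + 36x² + 8x + 20. Remainder: 0.

R = [0], so D(x) is a factor of P(x). yes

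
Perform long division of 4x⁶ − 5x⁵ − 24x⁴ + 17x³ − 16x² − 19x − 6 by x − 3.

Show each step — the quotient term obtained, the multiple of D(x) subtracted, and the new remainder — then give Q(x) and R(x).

Q(x) = 4x⁵ + 7x⁴ − 3x³ + 8x² + 8x + 5; R(x) = 9

Step 1: lead(4x⁶ − 5x⁵ − 24x⁴ + 17x³ − 16x² − 19x − 6) ÷ lead(D) = 4x⁶ ÷ x = 4x⁵. Subtract (4x⁵)·D = 4x⁶ − 12x⁵. Remainder: 7x⁵ − 24x⁴ + 17x³ − 16x² − 19x − 6.
Step 2: lead(7x⁵ − 24x⁴ + 17x³ − 16x² − 19x − 6) ÷ lead(D) = 7x⁵ ÷ x = 7x⁴. Subtract (7x⁴)·D = 7x⁵ − 21x⁴. Remainder: −3x⁴ + 17x³ − 16x² − 19x − 6.
Step 3: lead(−3x⁴ + 17x³ − 16x² − 19x − 6) ÷ lead(D) = −3x⁴ ÷ x = −3x³. Subtract (−3x³)·D = −3x⁴ + 9x³. Remainder: 8x³ − 16x² − 19x − 6.
Step 4: lead(8x³ − 16x² − 19x − 6) ÷ lead(D) = 8x³ ÷ x = 8x². Subtract (8x²)·D = 8x³ − 24x². Remainder: 8x² − 19x − 6.
Step 5: lead(8x² − 19x − 6) ÷ lead(D) = 8x² ÷ x = 8x. Subtract (8x)·D = 8x² − 24x. Remainder: 5x − 6.
Step 6: lead(5x − 6) ÷ lead(D) = 5x ÷ x = 5. Subtract (5)·D = 5x − 15. Remainder: 9.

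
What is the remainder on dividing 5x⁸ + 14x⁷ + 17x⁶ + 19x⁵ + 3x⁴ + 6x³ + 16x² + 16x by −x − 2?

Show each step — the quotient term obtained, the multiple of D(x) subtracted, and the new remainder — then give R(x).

Step 1: lead(5x⁸ + 14x⁷ + 17x⁶ + 19x⁵ + 3x⁴ + 6x³ + 16x² + 16x) ÷ lead(D) = 5x⁸ ÷ −x = −5x⁷. Subtract (−5x⁷)·D = 5x⁸ + 10x⁷. Remainder: 4x⁷ + 17x⁶ + 19x⁵ + 3x⁴ + 6x³ + 16x² + 16x.
Step 2: lead(4x⁷ + 17x⁶ + 19x⁵ + 3x⁴ + 6x³ + 16x² + 16x) ÷ lead(D) = 4x⁷ ÷ −x = −4x⁶. Subtract (−4x⁶)·D = 4x⁷ + 8x⁶. Remainder: 9x⁶ + 19x⁵ + 3x⁴ + 6x³ + 16x² + 16x.
Step 3: lead(9x⁶ + 19x⁵ + 3x⁴ + 6x³ + 16x² + 16x) ÷ lead(D) = 9x⁶ ÷ −x = −9x⁵. Subtract (−9x⁵)·D = 9x⁶ + 18x⁵. Remainder: x⁵ + 3x⁴ + 6x³ + 16x² + 16x.
Step 4: lead(x⁵ + 3x⁴ + 6x³ + 16x² + 16x) ÷ lead(D) = x⁵ ÷ −x = −x⁴. Subtract (−x⁴)·D = x⁵ + 2x⁴. Remainder: x⁴ + 6x³ + 16x² + 16x.
Step 5: lead(x⁴ + 6x³ + 16x² + 16x) ÷ lead(D) = x⁴ ÷ −x = −x³. Subtract (−x³)·D = x⁴ + 2x³. Remainder: 4x³ + 16x² + 16x.
Step 6: lead(4x³ + 16x² + 16x) ÷ lead(D) = 4x³ ÷ −x = −4x². Subtract (−4x²)·D = 4x³ + 8x². Remainder: 8x² + 16x.
Step 7: lead(8x² + 16x) ÷ lead(D) = 8x² ÷ −x = −8x. Subtract (−8x)·D = 8x² + 16x. Remainder: 0.

R(x) = 0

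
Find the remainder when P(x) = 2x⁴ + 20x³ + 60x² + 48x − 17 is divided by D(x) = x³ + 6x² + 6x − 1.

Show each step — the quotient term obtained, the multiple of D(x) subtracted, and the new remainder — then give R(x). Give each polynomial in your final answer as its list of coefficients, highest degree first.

Step 1: lead(2x⁴ + 20x³ + 60x² + 48x − 17) ÷ lead(D) = 2x⁴ ÷ x³ = 2x. Subtract (2x)·D = 2x⁴ + 12x³ + 12x² − 2x. Remainder: 8x³ + 48x² + 50x − 17.
Step 2: lead(8x³ + 48x² + 50x − 17) ÷ lead(D) = 8x³ ÷ x³ = 8. Subtract (8)·D = 8x³ + 48x² + 48x − 8. Remainder: 2x − 9.

R = [2, -9]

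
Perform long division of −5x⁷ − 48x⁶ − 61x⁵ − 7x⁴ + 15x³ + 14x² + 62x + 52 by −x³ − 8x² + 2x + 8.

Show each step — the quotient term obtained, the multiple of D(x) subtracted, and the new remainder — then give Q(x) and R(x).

Step 1: lead(−5x⁷ − 48x⁶ − 61x⁵ − 7x⁴ + 15x³ + 14x² + 62x + 52) ÷ lead(D) = −5x⁷ ÷ −x³ = 5x⁴. Subtract (5x⁴)·D = −5x⁷ − 40x⁶ + 10x⁵ + 40x⁴. Remainder: −8x⁶ − 71x⁵ − 47x⁴ + 15x³ + 14x² + 62x + 52.
Step 2: lead(−8x⁶ − 71x⁵ − 47x⁴ + 15x³ + 14x² + 62x + 52) ÷ lead(D) = −8x⁶ ÷ −x³ = 8x³. Subtract (8x³)·D = −8x⁶ − 64x⁵ + 16x⁴ + 64x³. Remainder: −7x⁵ − 63x⁴ − 49x³ + 14x² + 62x + 52.
Step 3: lead(−7x⁵ − 63x⁴ − 49x³ + 14x² + 62x + 52) ÷ lead(D) = −7x⁵ ÷ −x³ = 7x². Subtract (7x²)·D = −7x⁵ − 56x⁴ + 14x³ + 56x². Remainder: −7x⁴ − 63x³ − 42x² + 62x + 52.
Step 4: lead(−7x⁴ − 63x³ − 42x² + 62x + 52) ÷ lead(D) = −7x⁴ ÷ −x³ = 7x. Subtract (7x)·D = −7x⁴ − 56x³ + 14x² + 56x. Remainder: −7x³ − 56x² + 6x + 52.
Step 5: lead(−7x³ − 56x² + 6x + 52) ÷ lead(D) = −7x³ ÷ −x³ = 7. Subtract (7)·D = −7x³ − 56x² + 14x + 56. Remainder: −8x − 4.

Q(x) = 5x⁴ + 8x³ + 7x² + 7x + 7; R(x) = −8x − 4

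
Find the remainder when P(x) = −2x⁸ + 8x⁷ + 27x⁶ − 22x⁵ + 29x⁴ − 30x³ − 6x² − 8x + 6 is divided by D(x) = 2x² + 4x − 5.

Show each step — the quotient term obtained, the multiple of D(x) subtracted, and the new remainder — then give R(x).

R(x) = 4x − 9

Step 1: lead(−2x⁸ + 8x⁷ + 27x⁶ − 22x⁵ + 29x⁴ − 30x³ − 6x² − 8x + 6) ÷ lead(D) = −2x⁸ ÷ 2x² = −x⁶. Subtract (−x⁶)·D = −2x⁸ − 4x⁷ + 5x⁶. Remainder: 12x⁷ + 22x⁶ − 22x⁵ + 29x⁴ − 30x³ − 6x² − 8x + 6.
Step 2: lead(12x⁷ + 22x⁶ − 22x⁵ + 29x⁴ − 30x³ − 6x² − 8x + 6) ÷ lead(D) = 12x⁷ ÷ 2x² = 6x⁵. Subtract (6x⁵)·D = 12x⁷ + 24x⁶ − 30x⁵. Remainder: −2x⁶ + 8x⁵ + 29x⁴ − 30x³ − 6x² − 8x + 6.
Step 3: lead(−2x⁶ + 8x⁵ + 29x⁴ − 30x³ − 6x² − 8x + 6) ÷ lead(D) = −2x⁶ ÷ 2x² = −x⁴. Subtract (−x⁴)·D = −2x⁶ − 4x⁵ + 5x⁴. Remainder: 12x⁵ + 24x⁴ − 30x³ − 6x² − 8x + 6.
Step 4: lead(12x⁵ + 24x⁴ − 30x³ − 6x² − 8x + 6) ÷ lead(D) = 12x⁵ ÷ 2x² = 6x³. Subtract (6x³)·D = 12x⁵ + 24x⁴ − 30x³. Remainder: −6x² − 8x + 6.
Step 5: lead(−6x² − 8x + 6) ÷ lead(D) = −6x² ÷ 2x² = −3. Subtract (−3)·D = −6x² − 12x + 15. Remainder: 4x − 9.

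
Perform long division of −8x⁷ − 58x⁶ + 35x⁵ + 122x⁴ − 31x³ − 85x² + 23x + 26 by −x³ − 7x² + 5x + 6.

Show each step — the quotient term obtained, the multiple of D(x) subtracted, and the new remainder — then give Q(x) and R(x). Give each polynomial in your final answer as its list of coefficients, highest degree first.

Q = [8, 2, -9, -1, 5]; R = [9, 4, -4]

Step 1: lead(−8x⁷ − 58x⁶ + 35x⁵ + 122x⁴ − 31x³ − 85x² + 23x + 26) ÷ lead(D) = −8x⁷ ÷ −x³ = 8x⁴. Subtract (8x⁴)·D = −8x⁷ − 56x⁶ + 40x⁵ + 48x⁴. Remainder: −2x⁶ − 5x⁵ + 74x⁴ − 31x³ − 85x² + 23x + 26.
Step 2: lead(−2x⁶ − 5x⁵ + 74x⁴ − 31x³ − 85x² + 23x + 26) ÷ lead(D) = −2x⁶ ÷ −x³ = 2x³. Subtract (2x³)·D = −2x⁶ − 14x⁵ + 10x⁴ + 12x³. Remainder: 9x⁵ + 64x⁴ − 43x³ − 85x² + 23x + 26.
Step 3: lead(9x⁵ + 64x⁴ − 43x³ − 85x² + 23x + 26) ÷ lead(D) = 9x⁵ ÷ −x³ = −9x². Subtract (−9x²)·D = 9x⁵ + 63x⁴ − 45x³ − 54x². Remainder: x⁴ + 2x³ − 31x² + 23x + 26.
Step 4: lead(x⁴ + 2x³ − 31x² + 23x + 26) ÷ lead(D) = x⁴ ÷ −x³ = −x. Subtract (−x)·D = x⁴ + 7x³ − 5x² − 6x. Remainder: −5x³ − 26x² + 29x + 26.
Step 5: lead(−5x³ − 26x² + 29x + 26) ÷ lead(D) = −5x³ ÷ −x³ = 5. Subtract (5)·D = −5x³ − 35x² + 25x + 30. Remainder: 9x² + 4x − 4.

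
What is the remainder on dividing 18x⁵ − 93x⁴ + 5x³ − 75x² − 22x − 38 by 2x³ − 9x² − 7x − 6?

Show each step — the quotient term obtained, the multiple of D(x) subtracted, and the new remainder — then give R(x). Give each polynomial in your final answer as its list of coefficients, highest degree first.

R = [-9, 4]

Step 1: lead(18x⁵ − 93x⁴ + 5x³ − 75x² − 22x − 38) ÷ lead(D) = 18x⁵ ÷ 2x³ = 9x². Subtract (9x²)·D = 18x⁵ − 81x⁴ − 63x³ − 54x². Remainder: −12x⁴ + 68x³ − 21x² − 22x − 38.
Step 2: lead(−12x⁴ + 68x³ − 21x² − 22x − 38) ÷ lead(D) = −12x⁴ ÷ 2x³ = −6x. Subtract (−6x)·D = −12x⁴ + 54x³ + 42x² + 36x. Remainder: 14x³ − 63x² − 58x − 38.
Step 3: lead(14x³ − 63x² − 58x − 38) ÷ lead(D) = 14x³ ÷ 2x³ = 7. Subtract (7)·D = 14x³ − 63x² − 49x − 42. Remainder: −9x + 4.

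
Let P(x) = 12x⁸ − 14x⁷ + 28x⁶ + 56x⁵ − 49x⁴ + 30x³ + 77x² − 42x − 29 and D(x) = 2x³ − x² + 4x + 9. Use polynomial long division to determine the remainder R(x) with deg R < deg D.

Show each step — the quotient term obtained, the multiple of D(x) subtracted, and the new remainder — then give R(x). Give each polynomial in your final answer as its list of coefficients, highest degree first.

Step 1: lead(12x⁸ − 14x⁷ + 28x⁶ + 56x⁵ − 49x⁴ + 30x³ + 77x² − 42x − 29) ÷ lead(D) = 12x⁸ ÷ 2x³ = 6x⁵. Subtract (6x⁵)·D = 12x⁸ − 6x⁷ + 24x⁶ + 54x⁵. Remainder: −8x⁷ + 4x⁶ + 2x⁵ − 49x⁴ + 30x³ + 77x² − 42x − 29.
Step 2: lead(−8x⁷ + 4x⁶ + 2x⁵ − 49x⁴ + 30x³ + 77x² − 42x − 29) ÷ lead(D) = −8x⁷ ÷ 2x³ = −4x⁴. Subtract (−4x⁴)·D = −8x⁷ + 4x⁶ − 16x⁵ − 36x⁴. Remainder: 18x⁵ − 13x⁴ + 30x³ + 77x² − 42x − 29.
Step 3: lead(18x⁵ − 13x⁴ + 30x³ + 77x² − 42x − 29) ÷ lead(D) = 18x⁵ ÷ 2x³ = 9x². Subtract (9x²)·D = 18x⁵ − 9x⁴ + 36x³ + 81x². Remainder: −4x⁴ − 6x³ − 4x² − 42x − 29.
Step 4: lead(−4x⁴ − 6x³ − 4x² − 42x − 29) ÷ lead(D) = −4x⁴ ÷ 2x³ = −2x. Subtract (−2x)·D = −4x⁴ + 2x³ − 8x² − 18x. Remainder: −8x³ + 4x² − 24x − 29.
Step 5: lead(−8x³ + 4x² − 24x − 29) ÷ lead(D) = −8x³ ÷ 2x³ = −4. Subtract (−4)·D = −8x³ + 4x² − 16x − 36. Remainder: −8x + 7.

R = [-8, 7]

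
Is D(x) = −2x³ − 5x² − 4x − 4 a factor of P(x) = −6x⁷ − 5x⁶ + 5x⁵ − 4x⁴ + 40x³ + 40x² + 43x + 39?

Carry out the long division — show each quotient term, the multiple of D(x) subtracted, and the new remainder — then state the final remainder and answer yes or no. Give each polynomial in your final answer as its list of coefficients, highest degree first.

R = [-5, 7], so D(x) is not a factor of P(x). no

Step 1: lead(−6x⁷ − 5x⁶ + 5x⁵ − 4x⁴ + 40x³ + 40x² + 43x + 39) ÷ lead(D) = −6x⁷ ÷ −2x³ = 3x⁴. Subtract (3x⁴)·D = −6x⁷ − 15x⁶ − 12x⁵ − 12x⁴. Remainder: 10x⁶ + 17x⁵ + 8x⁴ + 40x³ + 40x² + 43x + 39.
Step 2: lead(10x⁶ + 17x⁵ + 8x⁴ + 40x³ + 40x² + 43x + 39) ÷ lead(D) = 10x⁶ ÷ −2x³ = −5x³. Subtract (−5x³)·D = 10x⁶ + 25x⁵ + 20x⁴ + 20x³. Remainder: −8x⁵ − 12x⁴ + 20x³ + 40x² + 43x + 39.
Step 3: lead(−8x⁵ − 12x⁴ + 20x³ + 40x² + 43x + 39) ÷ lead(D) = −8x⁵ ÷ −2x³ = 4x². Subtract (4x²)·D = −8x⁵ − 20x⁴ − 16x³ − 16x². Remainder: 8x⁴ + 36x³ + 56x² + 43x + 39.
Step 4: lead(8x⁴ + 36x³ + 56x² + 43x + 39) ÷ lead(D) = 8x⁴ ÷ −2x³ = −4x. Subtract (−4x)·D = 8x⁴ + 20x³ + 16x² + 16x. Remainder: 16x³ + 40x² + 27x + 39.
Step 5: lead(16x³ + 40x² + 27x + 39) ÷ lead(D) = 16x³ ÷ −2x³ = −8. Subtract (−8)·D = 16x³ + 40x² + 32x + 32. Remainder: −5x + 7.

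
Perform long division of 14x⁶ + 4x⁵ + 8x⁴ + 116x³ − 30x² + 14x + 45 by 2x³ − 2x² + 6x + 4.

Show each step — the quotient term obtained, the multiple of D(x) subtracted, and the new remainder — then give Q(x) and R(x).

Step 1: lead(14x⁶ + 4x⁵ + 8x⁴ + 116x³ − 30x² + 14x + 45) ÷ lead(D) = 14x⁶ ÷ 2x³ = 7x³. Subtract (7x³)·D = 14x⁶ − 14x⁵ + 42x⁴ + 28x³. Remainder: 18x⁵ − 34x⁴ + 88x³ − 30x² + 14x + 45.
Step 2: lead(18x⁵ − 34x⁴ + 88x³ − 30x² + 14x + 45) ÷ lead(D) = 18x⁵ ÷ 2x³ = 9x². Subtract (9x²)·D = 18x⁵ − 18x⁴ + 54x³ + 36x². Remainder: −16x⁴ + 34x³ − 66x² + 14x + 45.
Step 3: lead(−16x⁴ + 34x³ − 66x² + 14x + 45) ÷ lead(D) = −16x⁴ ÷ 2x³ = −8x. Subtract (−8x)·D = −16x⁴ + 16x³ − 48x² − 32x. Remainder: 18x³ − 18x² + 46x + 45.
Step 4: lead(18x³ − 18x² + 46x + 45) ÷ lead(D) = 18x³ ÷ 2x³ = 9. Subtract (9)·D = 18x³ − 18x² + 54x + 36. Remainder: −8x + 9.

Q(x) = 7x³ + 9x² − 8x + 9; R(x) = −8x + 9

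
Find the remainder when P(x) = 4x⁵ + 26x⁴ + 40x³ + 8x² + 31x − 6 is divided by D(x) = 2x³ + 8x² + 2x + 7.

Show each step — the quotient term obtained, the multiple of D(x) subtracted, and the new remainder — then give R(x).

R(x) = 8

Step 1: lead(4x⁵ + 26x⁴ + 40x³ + 8x² + 31x − 6) ÷ lead(D) = 4x⁵ ÷ 2x³ = 2x². Subtract (2x²)·D = 4x⁵ + 16x⁴ + 4x³ + 14x². Remainder: 10x⁴ + 36x³ − 6x² + 31x − 6.
Step 2: lead(10x⁴ + 36x³ − 6x² + 31x − 6) ÷ lead(D) = 10x⁴ ÷ 2x³ = 5x. Subtract (5x)·D = 10x⁴ + 40x³ + 10x² + 35x. Remainder: −4x³ − 16x² − 4x − 6.
Step 3: lead(−4x³ − 16x² − 4x − 6) ÷ lead(D) = −4x³ ÷ 2x³ = −2. Subtract (−2)·D = −4x³ − 16x² − 4x − 14. Remainder: 8.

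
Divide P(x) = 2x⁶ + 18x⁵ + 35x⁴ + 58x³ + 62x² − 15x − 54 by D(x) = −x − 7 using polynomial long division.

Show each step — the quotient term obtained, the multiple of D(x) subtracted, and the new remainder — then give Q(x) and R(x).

Q(x) = −2x⁵ − 4x⁴ − 7x³ − 9x² + x + 8; R(x) = 2

Step 1: lead(2x⁶ + 18x⁵ + 35x⁴ + 58x³ + 62x² − 15x − 54) ÷ lead(D) = 2x⁶ ÷ −x = −2x⁵. Subtract (−2x⁵)·D = 2x⁶ + 14x⁵. Remainder: 4x⁵ + 35x⁴ + 58x³ + 62x² − 15x − 54.
Step 2: lead(4x⁵ + 35x⁴ + 58x³ + 62x² − 15x − 54) ÷ lead(D) = 4x⁵ ÷ −x = −4x⁴. Subtract (−4x⁴)·D = 4x⁵ + 28x⁴. Remainder: 7x⁴ + 58x³ + 62x² − 15x − 54.
Step 3: lead(7x⁴ + 58x³ + 62x² − 15x − 54) ÷ lead(D) = 7x⁴ ÷ −x = −7x³. Subtract (−7x³)·D = 7x⁴ + 49x³. Remainder: 9x³ + 62x² − 15x − 54.
Step 4: lead(9x³ + 62x² − 15x − 54) ÷ lead(D) = 9x³ ÷ −x = −9x². Subtract (−9x²)·D = 9x³ + 63x². Remainder: −x² − 15x − 54.
Step 5: lead(−x² − 15x − 54) ÷ lead(D) = −x² ÷ −x = x. Subtract (x)·D = −x² − 7x. Remainder: −8x − 54.
Step 6: lead(−8x − 54) ÷ lead(D) = −8x ÷ −x = 8. Subtract (8)·D = −8x − 56. Remainder: 2.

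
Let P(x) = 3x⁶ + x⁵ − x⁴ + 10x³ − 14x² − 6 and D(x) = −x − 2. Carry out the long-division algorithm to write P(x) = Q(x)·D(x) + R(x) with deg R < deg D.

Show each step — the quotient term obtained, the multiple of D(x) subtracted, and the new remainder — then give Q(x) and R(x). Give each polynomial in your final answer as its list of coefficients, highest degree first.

Step 1: lead(3x⁶ + x⁵ − x⁴ + 10x³ − 14x² − 6) ÷ lead(D) = 3x⁶ ÷ −x = −3x⁵. Subtract (−3x⁵)·D = 3x⁶ + 6x⁵. Remainder: −5x⁵ − x⁴ + 10x³ − 14x² − 6.
Step 2: lead(−5x⁵ − x⁴ + 10x³ − 14x² − 6) ÷ lead(D) = −5x⁵ ÷ −x = 5x⁴. Subtract (5x⁴)·D = −5x⁵ − 10x⁴. Remainder: 9x⁴ + 10x³ − 14x² − 6.
Step 3: lead(9x⁴ + 10x³ − 14x² − 6) ÷ lead(D) = 9x⁴ ÷ −x = −9x³. Subtract (−9x³)·D = 9x⁴ + 18x³. Remainder: −8x³ − 14x² − 6.
Step 4: lead(−8x³ − 14x² − 6) ÷ lead(D) = −8x³ ÷ −x = 8x². Subtract (8x²)·D = −8x³ − 16x². Remainder: 2x² − 6.
Step 5: lead(2x² − 6) ÷ lead(D) = 2x² ÷ −x = −2x. Subtract (−2x)·D = 2x² + 4x. Remainder: −4x − 6.
Step 6: lead(−4x − 6) ÷ lead(D) = −4x ÷ −x = 4. Subtract (4)·D = −4x − 8. Remainder: 2.

Q = [-3, 5, -9, 8, -2, 4]; R = [2]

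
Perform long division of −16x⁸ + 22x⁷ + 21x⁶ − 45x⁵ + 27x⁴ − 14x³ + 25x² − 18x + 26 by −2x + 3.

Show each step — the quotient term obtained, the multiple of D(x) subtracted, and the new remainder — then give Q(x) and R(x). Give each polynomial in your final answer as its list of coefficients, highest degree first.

Q = [8, 1, -9, 9, 0, 7, -2, 6]; R = [8]

Step 1: lead(−16x⁸ + 22x⁷ + 21x⁶ − 45x⁵ + 27x⁴ − 14x³ + 25x² − 18x + 26) ÷ lead(D) = −16x⁸ ÷ −2x = 8x⁷. Subtract (8x⁷)·D = −16x⁸ + 24x⁷. Remainder: −2x⁷ + 21x⁶ − 45x⁵ + 27x⁴ − 14x³ + 25x² − 18x + 26.
Step 2: lead(−2x⁷ + 21x⁶ − 45x⁵ + 27x⁴ − 14x³ + 25x² − 18x + 26) ÷ lead(D) = −2x⁷ ÷ −2x = x⁶. Subtract (x⁶)·D = −2x⁷ + 3x⁶. Remainder: 18x⁶ − 45x⁵ + 27x⁴ − 14x³ + 25x² − 18x + 26.
Step 3: lead(18x⁶ − 45x⁵ + 27x⁴ − 14x³ + 25x² − 18x + 26) ÷ lead(D) = 18x⁶ ÷ −2x = −9x⁵. Subtract (−9x⁵)·D = 18x⁶ − 27x⁵. Remainder: −18x⁵ + 27x⁴ − 14x³ + 25x² − 18x + 26.
Step 4: lead(−18x⁵ + 27x⁴ − 14x³ + 25x² − 18x + 26) ÷ lead(D) = −18x⁵ ÷ −2x = 9x⁴. Subtract (9x⁴)·D = −18x⁵ + 27x⁴. Remainder: −14x³ + 25x² − 18x + 26.
Step 5: lead(−14x³ + 25x² − 18x + 26) ÷ lead(D) = −14x³ ÷ −2x = 7x². Subtract (7x²)·D = −14x³ + 21x². Remainder: 4x² − 18x + 26.
Step 6: lead(4x² − 18x + 26) ÷ lead(D) = 4x² ÷ −2x = −2x. Subtract (−2x)·D = 4x² − 6x. Remainder: −12x + 26.
Step 7: lead(−12x + 26) ÷ lead(D) = −12x ÷ −2x = 6. Subtract (6)·D = −12x + 18. Remainder: 8.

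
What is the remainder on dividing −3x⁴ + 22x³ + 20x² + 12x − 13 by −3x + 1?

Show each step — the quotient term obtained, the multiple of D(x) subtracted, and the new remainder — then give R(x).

Step 1: lead(−3x⁴ + 22x³ + 20x² + 12x − 13) ÷ lead(D) = −3x⁴ ÷ −3x = x³. Subtract (x³)·D = −3x⁴ + x³. Remainder: 21x³ + 20x² + 12x − 13.
Step 2: lead(21x³ + 20x² + 12x − 13) ÷ lead(D) = 21x³ ÷ −3x = −7x². Subtract (−7x²)·D = 21x³ − 7x². Remainder: 27x² + 12x − 13.
Step 3: lead(27x² + 12x − 13) ÷ lead(D) = 27x² ÷ −3x = −9x. Subtract (−9x)·D = 27x² − 9x. Remainder: 21x − 13.
Step 4: lead(21x − 13) ÷ lead(D) = 21x ÷ −3x = −7. Subtract (−7)·D = 21x − 7. Remainder: −6.

R(x) = −6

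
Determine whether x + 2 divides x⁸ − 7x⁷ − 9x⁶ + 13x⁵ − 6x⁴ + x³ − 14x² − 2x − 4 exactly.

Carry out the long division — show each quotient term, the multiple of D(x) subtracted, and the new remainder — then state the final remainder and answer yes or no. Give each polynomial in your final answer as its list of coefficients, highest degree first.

Step 1: lead(x⁸ − 7x⁷ − 9x⁶ + 13x⁵ − 6x⁴ + x³ − 14x² − 2x − 4) ÷ lead(D) = x⁸ ÷ x = x⁷. Subtract (x⁷)·D = x⁸ + 2x⁷. Remainder: −9x⁷ − 9x⁶ + 13x⁵ − 6x⁴ + x³ − 14x² − 2x − 4.
Step 2: lead(−9x⁷ − 9x⁶ + 13x⁵ − 6x⁴ + x³ − 14x² − 2x − 4) ÷ lead(D) = −9x⁷ ÷ x = −9x⁶. Subtract (−9x⁶)·D = −9x⁷ − 18x⁶. Remainder: 9x⁶ + 13x⁵ − 6x⁴ + x³ − 14x² − 2x − 4.
Step 3: lead(9x⁶ + 13x⁵ − 6x⁴ + x³ − 14x² − 2x − 4) ÷ lead(D) = 9x⁶ ÷ x = 9x⁵. Subtract (9x⁵)·D = 9x⁶ + 18x⁵. Remainder: −5x⁵ − 6x⁴ + x³ − 14x² − 2x − 4.
Step 4: lead(−5x⁵ − 6x⁴ + x³ − 14x² − 2x − 4) ÷ lead(D) = −5x⁵ ÷ x = −5x⁴. Subtract (−5x⁴)·D = −5x⁵ − 10x⁴. Remainder: 4x⁴ + x³ − 14x² − 2x − 4.
Step 5: lead(4x⁴ + x³ − 14x² − 2x − 4) ÷ lead(D) = 4x⁴ ÷ x = 4x³. Subtract (4x³)·D = 4x⁴ + 8x³. Remainder: −7x³ − 14x² − 2x − 4.
Step 6: lead(−7x³ − 14x² − 2x − 4) ÷ lead(D) = −7x³ ÷ x = −7x². Subtract (−7x²)·D = −7x³ − 14x². Remainder: −2x − 4.
Step 7: lead(−2x − 4) ÷ lead(D) = −2x ÷ x = −2. Subtract (−2)·D = −2x − 4. Remainder: 0.

R = [0], so D(x) is a factor of P(x). yes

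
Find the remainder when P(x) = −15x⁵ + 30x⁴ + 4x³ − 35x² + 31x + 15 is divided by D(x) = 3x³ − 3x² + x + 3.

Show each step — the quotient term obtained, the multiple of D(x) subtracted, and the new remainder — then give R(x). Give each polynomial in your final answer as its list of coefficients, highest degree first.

R = [-1, 8, -9]

Step 1: lead(−15x⁵ + 30x⁴ + 4x³ − 35x² + 31x + 15) ÷ lead(D) = −15x⁵ ÷ 3x³ = −5x². Subtract (−5x²)·D = −15x⁵ + 15x⁴ − 5x³ − 15x². Remainder: 15x⁴ + 9x³ − 20x² + 31x + 15.
Step 2: lead(15x⁴ + 9x³ − 20x² + 31x + 15) ÷ lead(D) = 15x⁴ ÷ 3x³ = 5x. Subtract (5x)·D = 15x⁴ − 15x³ + 5x² + 15x. Remainder: 24x³ − 25x² + 16x + 15.
Step 3: lead(24x³ − 25x² + 16x + 15) ÷ lead(D) = 24x³ ÷ 3x³ = 8. Subtract (8)·D = 24x³ − 24x² + 8x + 24. Remainder: −x² + 8x − 9.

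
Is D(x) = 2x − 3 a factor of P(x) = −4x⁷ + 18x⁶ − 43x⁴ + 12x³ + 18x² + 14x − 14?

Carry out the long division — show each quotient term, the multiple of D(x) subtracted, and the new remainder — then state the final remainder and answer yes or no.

R(x) = 7, so D(x) is not a factor of P(x). no

Step 1: lead(−4x⁷ + 18x⁶ − 43x⁴ + 12x³ + 18x² + 14x − 14) ÷ lead(D) = −4x⁷ ÷ 2x = −2x⁶. Subtract (−2x⁶)·D = −4x⁷ + 6x⁶. Remainder: 12x⁶ − 43x⁴ + 12x³ + 18x² + 14x − 14.
Step 2: lead(12x⁶ − 43x⁴ + 12x³ + 18x² + 14x − 14) ÷ lead(D) = 12x⁶ ÷ 2x = 6x⁵. Subtract (6x⁵)·D = 12x⁶ − 18x⁵. Remainder: 18x⁵ − 43x⁴ + 12x³ + 18x² + 14x − 14.
Step 3: lead(18x⁵ − 43x⁴ + 12x³ + 18x² + 14x − 14) ÷ lead(D) = 18x⁵ ÷ 2x = 9x⁴. Subtract (9x⁴)·D = 18x⁵ − 27x⁴. Remainder: −16x⁴ + 12x³ + 18x² + 14x − 14.
Step 4: lead(−16x⁴ + 12x³ + 18x² + 14x − 14) ÷ lead(D) = −16x⁴ ÷ 2x = −8x³. Subtract (−8x³)·D = −16x⁴ + 24x³. Remainder: −12x³ + 18x² + 14x − 14.
Step 5: lead(−12x³ + 18x² + 14x − 14) ÷ lead(D) = −12x³ ÷ 2x = −6x². Subtract (−6x²)·D = −12x³ + 18x². Remainder: 14x − 14.
Step 6: lead(14x − 14) ÷ lead(D) = 14x ÷ 2x = 7. Subtract (7)·D = 14x − 21. Remainder: 7.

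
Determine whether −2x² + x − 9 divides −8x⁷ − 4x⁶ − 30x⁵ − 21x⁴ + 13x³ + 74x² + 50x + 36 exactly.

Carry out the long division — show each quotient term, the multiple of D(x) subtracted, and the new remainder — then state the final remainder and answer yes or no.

Step 1: lead(−8x⁷ − 4x⁶ − 30x⁵ − 21x⁴ + 13x³ + 74x² + 50x + 36) ÷ lead(D) = −8x⁷ ÷ −2x² = 4x⁵. Subtract (4x⁵)·D = −8x⁷ + 4x⁶ − 36x⁵. Remainder: −8x⁶ + 6x⁵ − 21x⁴ + 13x³ + 74x² + 50x + 36.
Step 2: lead(−8x⁶ + 6x⁵ − 21x⁴ + 13x³ + 74x² + 50x + 36) ÷ lead(D) = −8x⁶ ÷ −2x² = 4x⁴. Subtract (4x⁴)·D = −8x⁶ + 4x⁵ − 36x⁴. Remainder: 2x⁵ + 15x⁴ + 13x³ + 74x² + 50x + 36.
Step 3: lead(2x⁵ + 15x⁴ + 13x³ + 74x² + 50x + 36) ÷ lead(D) = 2x⁵ ÷ −2x² = −x³. Subtract (−x³)·D = 2x⁵ − x⁴ + 9x³. Remainder: 16x⁴ + 4x³ + 74x² + 50x + 36.
Step 4: lead(16x⁴ + 4x³ + 74x² + 50x + 36) ÷ lead(D) = 16x⁴ ÷ −2x² = −8x². Subtract (−8x²)·D = 16x⁴ − 8x³ + 72x². Remainder: 12x³ + 2x² + 50x + 36.
Step 5: lead(12x³ + 2x² + 50x + 36) ÷ lead(D) = 12x³ ÷ −2x² = −6x. Subtract (−6x)·D = 12x³ − 6x² + 54x. Remainder: 8x² − 4x + 36.
Step 6: lead(8x² − 4x + 36) ÷ lead(D) = 8x² ÷ −2x² = −4. Subtract (−4)·D = 8x² − 4x + 36. Remainder: 0.

R(x) = 0, so D(x) is a factor of P(x). yes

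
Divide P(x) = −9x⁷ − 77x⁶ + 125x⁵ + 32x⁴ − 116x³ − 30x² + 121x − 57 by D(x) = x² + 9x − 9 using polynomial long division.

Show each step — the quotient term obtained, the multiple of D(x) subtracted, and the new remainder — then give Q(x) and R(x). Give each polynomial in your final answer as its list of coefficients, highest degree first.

Q = [-9, 4, 8, -4, -8, 6]; R = [-5, -3]

Step 1: lead(−9x⁷ − 77x⁶ + 125x⁵ + 32x⁴ − 116x³ − 30x² + 121x − 57) ÷ lead(D) = −9x⁷ ÷ x² = −9x⁵. Subtract (−9x⁵)·D = −9x⁷ − 81x⁶ + 81x⁵. Remainder: 4x⁶ + 44x⁵ + 32x⁴ − 116x³ − 30x² + 121x − 57.
Step 2: lead(4x⁶ + 44x⁵ + 32x⁴ − 116x³ − 30x² + 121x − 57) ÷ lead(D) = 4x⁶ ÷ x² = 4x⁴. Subtract (4x⁴)·D = 4x⁶ + 36x⁵ − 36x⁴. Remainder: 8x⁵ + 68x⁴ − 116x³ − 30x² + 121x − 57.
Step 3: lead(8x⁵ + 68x⁴ − 116x³ − 30x² + 121x − 57) ÷ lead(D) = 8x⁵ ÷ x² = 8x³. Subtract (8x³)·D = 8x⁵ + 72x⁴ − 72x³. Remainder: −4x⁴ − 44x³ − 30x² + 121x − 57.
Step 4: lead(−4x⁴ − 44x³ − 30x² + 121x − 57) ÷ lead(D) = −4x⁴ ÷ x² = −4x². Subtract (−4x²)·D = −4x⁴ − 36x³ + 36x². Remainder: −8x³ − 66x² + 121x − 57.
Step 5: lead(−8x³ − 66x² + 121x − 57) ÷ lead(D) = −8x³ ÷ x² = −8x. Subtract (−8x)·D = −8x³ − 72x² + 72x. Remainder: 6x² + 49x − 57.
Step 6: lead(6x² + 49x − 57) ÷ lead(D) = 6x² ÷ x² = 6. Subtract (6)·D = 6x² + 54x − 54. Remainder: −5x − 3.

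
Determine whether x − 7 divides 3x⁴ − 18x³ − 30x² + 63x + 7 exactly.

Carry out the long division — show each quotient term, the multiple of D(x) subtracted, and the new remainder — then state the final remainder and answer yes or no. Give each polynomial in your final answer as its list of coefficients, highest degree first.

R = [7], so D(x) is not a factor of P(x). no

Step 1: lead(3x⁴ − 18x³ − 30x² + 63x + 7) ÷ lead(D) = 3x⁴ ÷ x = 3x³. Subtract (3x³)·D = 3x⁴ − 21x³. Remainder: 3x³ − 30x² + 63x + 7.
Step 2: lead(3x³ − 30x² + 63x + 7) ÷ lead(D) = 3x³ ÷ x = 3x². Subtract (3x²)·D = 3x³ − 21x². Remainder: −9x² + 63x + 7.
Step 3: lead(−9x² + 63x + 7) ÷ lead(D) = −9x² ÷ x = −9x. Subtract (−9x)·D = −9x² + 63x. Remainder: 7.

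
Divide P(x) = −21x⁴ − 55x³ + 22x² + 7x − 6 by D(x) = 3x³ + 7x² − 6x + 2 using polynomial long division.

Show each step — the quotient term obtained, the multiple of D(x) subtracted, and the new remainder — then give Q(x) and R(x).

Step 1: lead(−21x⁴ − 55x³ + 22x² + 7x − 6) ÷ lead(D) = −21x⁴ ÷ 3x³ = −7x. Subtract (−7x)·D = −21x⁴ − 49x³ + 42x² − 14x. Remainder: −6x³ − 20x² + 21x − 6.
Step 2: lead(−6x³ − 20x² + 21x − 6) ÷ lead(D) = −6x³ ÷ 3x³ = −2. Subtract (−2)·D = −6x³ − 14x² + 12x − 4. Remainder: −6x² + 9x − 2.

Q(x) = −7x − 2; R(x) = −6x² + 9x − 2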